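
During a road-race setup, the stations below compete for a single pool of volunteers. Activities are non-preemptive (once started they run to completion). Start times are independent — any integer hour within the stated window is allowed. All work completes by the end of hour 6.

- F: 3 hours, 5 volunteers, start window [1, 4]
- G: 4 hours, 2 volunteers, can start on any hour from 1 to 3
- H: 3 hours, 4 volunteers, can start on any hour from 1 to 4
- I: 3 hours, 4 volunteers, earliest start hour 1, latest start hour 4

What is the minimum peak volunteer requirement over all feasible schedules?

Early-start (F@1, G@1, H@1, I@1) gives peak 15: h1:15  h2:15  h3:15  h4:2  h5:0  h6:0.
Shift H→4, I→4.
Schedule F@1, G@1, H@4, I@4: h1:7  h2:7  h3:7  h4:10  h5:8  h6:8 — peak 10.

10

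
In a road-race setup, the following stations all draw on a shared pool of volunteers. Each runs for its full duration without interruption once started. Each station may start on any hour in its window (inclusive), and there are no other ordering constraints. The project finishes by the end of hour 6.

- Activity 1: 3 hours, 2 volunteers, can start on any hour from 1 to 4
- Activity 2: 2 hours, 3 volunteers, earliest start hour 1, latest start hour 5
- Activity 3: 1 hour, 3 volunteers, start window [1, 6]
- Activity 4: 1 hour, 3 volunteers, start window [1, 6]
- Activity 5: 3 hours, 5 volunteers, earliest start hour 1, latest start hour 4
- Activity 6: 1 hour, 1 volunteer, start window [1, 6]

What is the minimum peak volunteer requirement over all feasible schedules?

Early-start (Activity 1@1, Activity 2@1, Activity 3@1, Activity 4@1, Activity 5@1, Activity 6@1) gives peak 17: h1:17  h2:10  h3:7  h4:0  h5:0  h6:0.
Shift Activity 3→6, Activity 4→6, Activity 5→3.
Schedule Activity 1@1, Activity 2@1, Activity 3@6, Activity 4@6, Activity 5@3, Activity 6@1: h1:6  h2:5  h3:7  h4:5  h5:5  h6:6 — peak 7.

7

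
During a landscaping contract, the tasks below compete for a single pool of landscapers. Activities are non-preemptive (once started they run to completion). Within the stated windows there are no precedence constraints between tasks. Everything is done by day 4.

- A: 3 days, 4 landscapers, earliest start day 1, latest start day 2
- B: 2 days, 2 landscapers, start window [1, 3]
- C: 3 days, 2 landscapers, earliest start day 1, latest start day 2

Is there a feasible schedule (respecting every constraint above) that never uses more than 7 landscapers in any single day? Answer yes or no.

The minimum achievable peak is 8; 7 < 8, so no feasible schedule stays within the cap.

no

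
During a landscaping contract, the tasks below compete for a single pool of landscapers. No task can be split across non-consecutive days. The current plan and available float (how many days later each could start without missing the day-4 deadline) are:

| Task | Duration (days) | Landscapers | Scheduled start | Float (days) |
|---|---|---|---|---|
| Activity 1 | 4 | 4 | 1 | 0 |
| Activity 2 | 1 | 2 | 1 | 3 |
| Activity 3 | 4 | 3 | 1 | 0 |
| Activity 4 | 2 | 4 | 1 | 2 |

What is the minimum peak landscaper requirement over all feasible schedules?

Early-start (Activity 1@1, Activity 2@1, Activity 3@1, Activity 4@1) gives peak 13: d1:13  d2:11  d3:7  d4:7.
Shift Activity 4→2.
Schedule Activity 1@1, Activity 2@1, Activity 3@1, Activity 4@2: d1:9  d2:11  d3:11  d4:7 — peak 11.
No arrangement of the 12 feasible schedules does better.

11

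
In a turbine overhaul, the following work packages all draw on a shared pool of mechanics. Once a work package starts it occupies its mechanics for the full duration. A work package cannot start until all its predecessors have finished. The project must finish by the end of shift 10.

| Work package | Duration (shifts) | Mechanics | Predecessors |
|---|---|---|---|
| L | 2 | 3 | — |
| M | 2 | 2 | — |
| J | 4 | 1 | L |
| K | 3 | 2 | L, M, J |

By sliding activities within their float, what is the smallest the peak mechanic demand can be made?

3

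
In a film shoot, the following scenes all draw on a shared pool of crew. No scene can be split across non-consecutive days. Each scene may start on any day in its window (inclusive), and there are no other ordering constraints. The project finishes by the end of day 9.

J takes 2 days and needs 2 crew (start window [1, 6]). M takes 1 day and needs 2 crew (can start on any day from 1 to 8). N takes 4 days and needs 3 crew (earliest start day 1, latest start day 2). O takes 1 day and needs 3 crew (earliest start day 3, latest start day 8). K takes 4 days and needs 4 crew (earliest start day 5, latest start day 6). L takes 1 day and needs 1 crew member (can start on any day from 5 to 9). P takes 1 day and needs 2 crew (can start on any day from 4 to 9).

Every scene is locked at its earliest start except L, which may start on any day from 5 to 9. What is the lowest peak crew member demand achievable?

L@5: d1:7  d2:5  d3:6  d4:5  d5:5  d6:4  d7:4  d8:4  d9:0 → peak 7
L@6: d1:7  d2:5  d3:6  d4:5  d5:4  d6:5  d7:4  d8:4  d9:0 → peak 7
L@7: d1:7  d2:5  d3:6  d4:5  d5:4  d6:4  d7:5  d8:4  d9:0 → peak 7
L@8: d1:7  d2:5  d3:6  d4:5  d5:4  d6:4  d7:4  d8:5  d9:0 → peak 7
L@9: d1:7  d2:5  d3:6  d4:5  d5:4  d6:4  d7:4  d8:4  d9:1 → peak 7
Best is L@5, peak 7.

7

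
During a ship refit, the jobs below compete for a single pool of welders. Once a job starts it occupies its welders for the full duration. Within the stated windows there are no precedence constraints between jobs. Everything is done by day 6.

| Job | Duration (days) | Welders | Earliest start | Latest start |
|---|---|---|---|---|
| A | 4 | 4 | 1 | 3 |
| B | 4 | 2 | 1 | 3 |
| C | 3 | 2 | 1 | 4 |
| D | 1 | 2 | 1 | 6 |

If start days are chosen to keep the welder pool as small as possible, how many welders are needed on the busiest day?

Early-start (A@1, B@1, C@1, D@1) gives peak 10: d1:10  d2:8  d3:8  d4:6  d5:0  d6:0.
Shift D→4.
Schedule A@1, B@1, C@1, D@4: d1:8  d2:8  d3:8  d4:8  d5:0  d6:0 — peak 8.

8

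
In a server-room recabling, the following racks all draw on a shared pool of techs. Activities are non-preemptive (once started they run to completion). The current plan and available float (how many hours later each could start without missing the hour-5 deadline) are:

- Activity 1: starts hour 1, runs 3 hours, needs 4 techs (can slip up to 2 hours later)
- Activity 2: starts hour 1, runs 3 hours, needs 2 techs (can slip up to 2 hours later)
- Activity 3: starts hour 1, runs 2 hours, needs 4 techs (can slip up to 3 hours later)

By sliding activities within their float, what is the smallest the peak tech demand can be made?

Early-start (Activity 1@1, Activity 2@1, Activity 3@1) gives peak 10: h1:10  h2:10  h3:6  h4:0  h5:0.
Shift Activity 3→4.
Schedule Activity 1@1, Activity 2@1, Activity 3@4: h1:6  h2:6  h3:6  h4:4  h5:4 — peak 6.
Total tech-hours = 26 over 5 hours ⇒ peak ≥ ⌈26/5⌉ = 6, so 6 is optimal.

6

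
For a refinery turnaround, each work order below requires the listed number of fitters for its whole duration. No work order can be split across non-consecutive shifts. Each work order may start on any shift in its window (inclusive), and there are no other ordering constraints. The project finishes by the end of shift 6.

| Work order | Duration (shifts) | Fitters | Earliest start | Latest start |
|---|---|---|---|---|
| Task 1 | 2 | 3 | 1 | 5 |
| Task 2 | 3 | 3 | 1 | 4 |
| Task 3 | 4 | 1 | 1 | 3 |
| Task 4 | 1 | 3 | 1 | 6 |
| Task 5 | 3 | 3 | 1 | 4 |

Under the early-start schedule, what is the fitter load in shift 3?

7

At early start, shift 3 has: Task 2, Task 3, Task 5.
Demand: 3 + 1 + 3 = 7.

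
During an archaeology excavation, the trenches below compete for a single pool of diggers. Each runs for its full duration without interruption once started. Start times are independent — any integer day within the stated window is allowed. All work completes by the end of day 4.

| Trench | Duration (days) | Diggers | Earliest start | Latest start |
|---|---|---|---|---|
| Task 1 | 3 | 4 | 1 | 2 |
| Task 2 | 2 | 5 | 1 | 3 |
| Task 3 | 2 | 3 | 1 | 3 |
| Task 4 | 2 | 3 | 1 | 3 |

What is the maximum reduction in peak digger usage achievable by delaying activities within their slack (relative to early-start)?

Early-start peak: d1:15  d2:15  d3:4  d4:0 ⇒ 15.
Leveled (Task 1@1, Task 2@1, Task 3@3, Task 4@3): d1:9  d2:9  d3:10  d4:6 ⇒ 10.
Reduction 15 − 10 = 5.

5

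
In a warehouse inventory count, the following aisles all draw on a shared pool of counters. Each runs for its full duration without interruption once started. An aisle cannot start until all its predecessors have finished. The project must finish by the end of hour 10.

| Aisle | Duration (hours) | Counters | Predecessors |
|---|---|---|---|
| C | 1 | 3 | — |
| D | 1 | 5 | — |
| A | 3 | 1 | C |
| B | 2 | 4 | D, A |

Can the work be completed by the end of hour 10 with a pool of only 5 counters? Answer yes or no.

Schedule C@1, D@2, A@3, B@6: h1:3  h2:5  h3:1  h4:1  h5:1  h6:4  h7:4  h8:0  h9:0  h10:0 — peak 5 ≤ 5.

yes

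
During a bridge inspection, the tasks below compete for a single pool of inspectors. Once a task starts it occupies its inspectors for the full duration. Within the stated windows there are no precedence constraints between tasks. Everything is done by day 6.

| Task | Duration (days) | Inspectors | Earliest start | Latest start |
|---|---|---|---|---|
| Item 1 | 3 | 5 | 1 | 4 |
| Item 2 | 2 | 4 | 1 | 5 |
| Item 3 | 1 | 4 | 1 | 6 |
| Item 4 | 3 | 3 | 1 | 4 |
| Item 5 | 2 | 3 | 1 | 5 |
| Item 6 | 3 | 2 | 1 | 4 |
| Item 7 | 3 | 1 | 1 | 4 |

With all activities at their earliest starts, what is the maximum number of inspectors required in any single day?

Early-start schedule: Item 1@1, Item 2@1, Item 3@1, Item 4@1, Item 5@1, Item 6@1, Item 7@1.
Load per day: day 1: 22, day 2: 18, day 3: 11, day 4: 0, day 5: 0, day 6: 0.
Peak is 22.

22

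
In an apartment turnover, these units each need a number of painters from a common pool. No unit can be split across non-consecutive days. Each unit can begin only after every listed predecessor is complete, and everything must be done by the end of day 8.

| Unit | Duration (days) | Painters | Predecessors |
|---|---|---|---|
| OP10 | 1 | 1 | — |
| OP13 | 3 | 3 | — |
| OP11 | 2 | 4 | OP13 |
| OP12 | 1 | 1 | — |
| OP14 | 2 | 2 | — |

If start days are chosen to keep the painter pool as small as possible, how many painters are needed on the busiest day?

4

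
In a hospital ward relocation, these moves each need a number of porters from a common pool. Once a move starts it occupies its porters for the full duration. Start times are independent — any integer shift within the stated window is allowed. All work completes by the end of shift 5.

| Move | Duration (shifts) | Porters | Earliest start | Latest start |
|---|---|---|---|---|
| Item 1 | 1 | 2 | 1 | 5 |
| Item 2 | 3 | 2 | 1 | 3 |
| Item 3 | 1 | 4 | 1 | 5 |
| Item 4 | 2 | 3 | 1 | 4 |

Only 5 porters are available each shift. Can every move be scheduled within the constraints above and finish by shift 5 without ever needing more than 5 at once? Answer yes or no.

yes

Schedule Item 1@1, Item 2@1, Item 3@4, Item 4@2: s1:4  s2:5  s3:5  s4:4  s5:0 — peak 5 ≤ 5.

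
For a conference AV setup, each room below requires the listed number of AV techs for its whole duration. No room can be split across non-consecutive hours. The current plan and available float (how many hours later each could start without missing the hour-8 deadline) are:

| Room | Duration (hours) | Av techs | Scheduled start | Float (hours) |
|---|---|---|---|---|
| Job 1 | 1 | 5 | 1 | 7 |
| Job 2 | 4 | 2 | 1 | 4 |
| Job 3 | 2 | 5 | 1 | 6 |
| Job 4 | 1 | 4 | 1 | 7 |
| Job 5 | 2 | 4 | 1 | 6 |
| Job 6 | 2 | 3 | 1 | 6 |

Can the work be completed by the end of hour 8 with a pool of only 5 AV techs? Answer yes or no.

no

Total AV tech-hours = 41; over 8 hours the average is 41/8 > 5, so some hour must exceed 5.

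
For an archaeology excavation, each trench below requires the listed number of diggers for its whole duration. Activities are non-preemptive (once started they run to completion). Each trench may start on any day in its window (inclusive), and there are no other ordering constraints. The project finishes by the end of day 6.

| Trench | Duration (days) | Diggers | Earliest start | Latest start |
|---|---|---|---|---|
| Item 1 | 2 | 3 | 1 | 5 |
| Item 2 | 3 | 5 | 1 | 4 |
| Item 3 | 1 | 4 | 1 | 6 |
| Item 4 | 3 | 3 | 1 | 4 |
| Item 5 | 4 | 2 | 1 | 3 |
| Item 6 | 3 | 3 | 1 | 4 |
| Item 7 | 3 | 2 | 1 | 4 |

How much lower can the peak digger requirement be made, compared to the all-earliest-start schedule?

12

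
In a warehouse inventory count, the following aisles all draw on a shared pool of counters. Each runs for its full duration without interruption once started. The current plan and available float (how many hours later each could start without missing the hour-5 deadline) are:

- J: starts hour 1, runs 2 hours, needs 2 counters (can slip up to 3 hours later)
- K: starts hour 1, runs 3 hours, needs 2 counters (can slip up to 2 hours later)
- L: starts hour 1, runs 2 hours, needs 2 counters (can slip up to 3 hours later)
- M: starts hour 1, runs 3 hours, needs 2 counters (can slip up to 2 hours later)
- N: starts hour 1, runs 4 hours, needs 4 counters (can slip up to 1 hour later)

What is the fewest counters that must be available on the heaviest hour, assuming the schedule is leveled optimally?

8

Early-start (J@1, K@1, L@1, M@1, N@1) gives peak 12: h1:12  h2:12  h3:8  h4:4  h5:0.
Shift L→4, M→3.
Schedule J@1, K@1, L@4, M@3, N@1: h1:8  h2:8  h3:8  h4:8  h5:4 — peak 8.
Total counter-hours = 36 over 5 hours ⇒ peak ≥ ⌈36/5⌉ = 8, so 8 is optimal.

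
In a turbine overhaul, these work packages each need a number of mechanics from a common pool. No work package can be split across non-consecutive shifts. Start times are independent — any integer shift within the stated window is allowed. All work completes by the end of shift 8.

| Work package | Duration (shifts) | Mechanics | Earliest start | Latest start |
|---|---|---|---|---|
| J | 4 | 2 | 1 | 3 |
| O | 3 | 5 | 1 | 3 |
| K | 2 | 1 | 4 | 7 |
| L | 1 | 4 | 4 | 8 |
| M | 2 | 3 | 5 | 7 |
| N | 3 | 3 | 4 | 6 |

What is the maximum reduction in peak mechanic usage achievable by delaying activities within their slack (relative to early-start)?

3

Early-start peak: s1:7  s2:7  s3:7  s4:10  s5:7  s6:6  s7:0  s8:0 ⇒ 10.
Leveled (J@1, O@1, K@4, L@4, M@5, N@5): s1:7  s2:7  s3:7  s4:7  s5:7  s6:6  s7:3  s8:0 ⇒ 7.
Reduction 10 − 7 = 3.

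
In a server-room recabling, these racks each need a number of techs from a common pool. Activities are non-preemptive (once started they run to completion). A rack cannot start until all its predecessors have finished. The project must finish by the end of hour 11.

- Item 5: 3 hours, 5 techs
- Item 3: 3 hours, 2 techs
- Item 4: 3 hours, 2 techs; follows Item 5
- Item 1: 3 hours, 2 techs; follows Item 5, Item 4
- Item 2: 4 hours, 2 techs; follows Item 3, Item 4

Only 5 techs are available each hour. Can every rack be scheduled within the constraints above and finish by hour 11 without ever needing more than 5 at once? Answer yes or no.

yes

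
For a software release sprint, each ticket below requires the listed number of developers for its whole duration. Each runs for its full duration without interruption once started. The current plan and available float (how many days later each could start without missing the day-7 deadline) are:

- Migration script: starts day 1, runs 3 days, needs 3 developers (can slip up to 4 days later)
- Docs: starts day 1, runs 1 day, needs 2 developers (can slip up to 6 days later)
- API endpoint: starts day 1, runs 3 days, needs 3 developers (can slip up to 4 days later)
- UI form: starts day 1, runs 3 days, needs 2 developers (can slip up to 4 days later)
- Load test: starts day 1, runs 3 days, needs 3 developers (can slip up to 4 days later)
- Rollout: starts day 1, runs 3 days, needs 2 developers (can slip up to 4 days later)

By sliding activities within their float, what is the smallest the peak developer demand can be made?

Early-start (Migration script@1, Docs@1, API endpoint@1, UI form@1, Load test@1, Rollout@1) gives peak 15: d1:15  d2:13  d3:13  d4:0  d5:0  d6:0  d7:0.
Shift API endpoint→2, UI form→4, Load test→5, Rollout→4.
Schedule Migration script@1, Docs@1, API endpoint@2, UI form@4, Load test@5, Rollout@4: d1:5  d2:6  d3:6  d4:7  d5:7  d6:7  d7:3 — peak 7.

7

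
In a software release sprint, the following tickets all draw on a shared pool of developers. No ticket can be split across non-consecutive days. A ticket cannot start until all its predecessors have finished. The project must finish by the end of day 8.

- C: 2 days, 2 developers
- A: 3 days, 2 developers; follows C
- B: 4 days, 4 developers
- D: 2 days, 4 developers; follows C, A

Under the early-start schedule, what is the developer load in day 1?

6

At early start, day 1 has: C, B.
Demand: 2 + 4 = 6.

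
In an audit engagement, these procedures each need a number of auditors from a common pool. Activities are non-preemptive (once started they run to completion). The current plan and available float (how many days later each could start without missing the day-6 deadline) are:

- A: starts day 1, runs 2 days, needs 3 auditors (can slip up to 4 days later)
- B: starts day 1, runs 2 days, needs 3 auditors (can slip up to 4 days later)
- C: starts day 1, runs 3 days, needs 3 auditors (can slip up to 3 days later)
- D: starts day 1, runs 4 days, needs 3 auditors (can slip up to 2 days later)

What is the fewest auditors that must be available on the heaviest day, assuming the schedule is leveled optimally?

6

Early-start (A@1, B@1, C@1, D@1) gives peak 12: d1:12  d2:12  d3:6  d4:3  d5:0  d6:0.
Shift C→3, D→3.
Schedule A@1, B@1, C@3, D@3: d1:6  d2:6  d3:6  d4:6  d5:6  d6:3 — peak 6.
Total auditor-days = 33 over 6 days ⇒ peak ≥ ⌈33/6⌉ = 6, so 6 is optimal.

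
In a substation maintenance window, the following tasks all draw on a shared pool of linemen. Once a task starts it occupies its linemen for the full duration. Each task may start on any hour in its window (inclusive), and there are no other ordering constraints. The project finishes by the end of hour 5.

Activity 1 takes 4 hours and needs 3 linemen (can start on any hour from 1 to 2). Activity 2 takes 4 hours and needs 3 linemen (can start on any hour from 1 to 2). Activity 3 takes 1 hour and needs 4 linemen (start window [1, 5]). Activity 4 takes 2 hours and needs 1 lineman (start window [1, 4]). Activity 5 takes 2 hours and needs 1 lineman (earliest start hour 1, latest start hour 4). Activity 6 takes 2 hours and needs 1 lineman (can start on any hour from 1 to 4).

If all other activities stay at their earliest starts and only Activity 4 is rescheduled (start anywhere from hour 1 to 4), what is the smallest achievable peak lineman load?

Activity 4@1: h1:13  h2:9  h3:6  h4:6  h5:0 → peak 13
Activity 4@2: h1:12  h2:9  h3:7  h4:6  h5:0 → peak 12
Activity 4@3: h1:12  h2:8  h3:7  h4:7  h5:0 → peak 12
Activity 4@4: h1:12  h2:8  h3:6  h4:7  h5:1 → peak 12
Best is Activity 4@2, peak 12.

12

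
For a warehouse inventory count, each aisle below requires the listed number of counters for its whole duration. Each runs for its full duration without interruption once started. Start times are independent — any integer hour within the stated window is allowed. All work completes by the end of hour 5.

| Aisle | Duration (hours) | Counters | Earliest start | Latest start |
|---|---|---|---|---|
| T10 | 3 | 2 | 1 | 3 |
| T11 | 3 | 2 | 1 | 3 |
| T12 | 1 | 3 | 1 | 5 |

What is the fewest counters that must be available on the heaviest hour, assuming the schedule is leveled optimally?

4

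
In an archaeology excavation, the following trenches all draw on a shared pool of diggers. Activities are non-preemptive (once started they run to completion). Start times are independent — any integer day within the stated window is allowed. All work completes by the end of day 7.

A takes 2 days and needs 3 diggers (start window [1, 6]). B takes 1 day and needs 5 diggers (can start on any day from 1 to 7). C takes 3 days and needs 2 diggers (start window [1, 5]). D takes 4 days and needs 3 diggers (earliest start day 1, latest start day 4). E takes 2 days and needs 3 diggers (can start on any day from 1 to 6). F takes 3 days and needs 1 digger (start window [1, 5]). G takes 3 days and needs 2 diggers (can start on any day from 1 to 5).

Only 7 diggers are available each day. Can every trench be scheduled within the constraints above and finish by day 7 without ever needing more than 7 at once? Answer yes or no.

yes

Schedule A@1, B@3, C@4, D@4, E@1, F@1, G@4: d1:7  d2:7  d3:6  d4:7  d5:7  d6:7  d7:3 — peak 7 ≤ 7.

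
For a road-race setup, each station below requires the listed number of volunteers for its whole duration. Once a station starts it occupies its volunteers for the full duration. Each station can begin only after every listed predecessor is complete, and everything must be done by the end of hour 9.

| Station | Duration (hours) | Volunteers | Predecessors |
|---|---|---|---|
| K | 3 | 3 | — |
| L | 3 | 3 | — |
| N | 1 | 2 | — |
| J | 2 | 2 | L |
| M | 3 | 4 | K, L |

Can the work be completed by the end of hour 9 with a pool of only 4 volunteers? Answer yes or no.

no

The minimum achievable peak is 5; 4 < 5, so no feasible schedule stays within the cap.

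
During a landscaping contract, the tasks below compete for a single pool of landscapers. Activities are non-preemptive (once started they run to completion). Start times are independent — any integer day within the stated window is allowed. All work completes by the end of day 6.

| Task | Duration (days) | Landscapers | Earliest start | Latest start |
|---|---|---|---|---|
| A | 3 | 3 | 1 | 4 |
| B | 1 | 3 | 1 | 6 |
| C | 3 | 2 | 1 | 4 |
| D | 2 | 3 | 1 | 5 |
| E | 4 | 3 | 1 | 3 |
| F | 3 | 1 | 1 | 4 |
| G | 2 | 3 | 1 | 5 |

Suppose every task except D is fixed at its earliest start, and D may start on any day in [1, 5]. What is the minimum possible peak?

15

D@1: d1:18  d2:15  d3:9  d4:3  d5:0  d6:0 → peak 18
D@2: d1:15  d2:15  d3:12  d4:3  d5:0  d6:0 → peak 15
D@3: d1:15  d2:12  d3:12  d4:6  d5:0  d6:0 → peak 15
D@4: d1:15  d2:12  d3:9  d4:6  d5:3  d6:0 → peak 15
D@5: d1:15  d2:12  d3:9  d4:3  d5:3  d6:3 → peak 15
Best is D@2, peak 15.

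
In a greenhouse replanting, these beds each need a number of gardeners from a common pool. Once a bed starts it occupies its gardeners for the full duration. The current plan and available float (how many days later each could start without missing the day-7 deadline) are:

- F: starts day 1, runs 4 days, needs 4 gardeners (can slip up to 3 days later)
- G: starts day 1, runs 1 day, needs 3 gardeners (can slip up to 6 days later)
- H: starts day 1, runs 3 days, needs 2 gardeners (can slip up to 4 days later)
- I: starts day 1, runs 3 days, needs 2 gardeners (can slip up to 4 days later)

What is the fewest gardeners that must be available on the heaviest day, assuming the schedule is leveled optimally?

Early-start (F@1, G@1, H@1, I@1) gives peak 11: d1:11  d2:8  d3:8  d4:4  d5:0  d6:0  d7:0.
Shift G→5, I→4.
Schedule F@1, G@5, H@1, I@4: d1:6  d2:6  d3:6  d4:6  d5:5  d6:2  d7:0 — peak 6.

6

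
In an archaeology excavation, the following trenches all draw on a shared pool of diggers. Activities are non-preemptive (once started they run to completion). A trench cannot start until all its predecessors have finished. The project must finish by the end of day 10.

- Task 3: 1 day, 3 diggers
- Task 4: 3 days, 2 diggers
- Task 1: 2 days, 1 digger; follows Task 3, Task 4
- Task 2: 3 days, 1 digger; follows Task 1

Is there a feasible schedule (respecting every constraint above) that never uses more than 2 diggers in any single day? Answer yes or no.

The minimum achievable peak is 3; 2 < 3, so no feasible schedule stays within the cap.

no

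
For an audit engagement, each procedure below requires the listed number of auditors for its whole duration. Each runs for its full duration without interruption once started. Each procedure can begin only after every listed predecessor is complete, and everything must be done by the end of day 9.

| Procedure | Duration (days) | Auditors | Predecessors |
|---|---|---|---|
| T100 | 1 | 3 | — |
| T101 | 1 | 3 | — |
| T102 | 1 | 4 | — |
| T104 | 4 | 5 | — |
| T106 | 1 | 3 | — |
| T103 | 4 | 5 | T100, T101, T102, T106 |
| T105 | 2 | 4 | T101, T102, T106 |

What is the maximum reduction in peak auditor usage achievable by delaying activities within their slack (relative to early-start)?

Early-start peak: d1:18  d2:14  d3:14  d4:10  d5:5  d6:0  d7:0  d8:0  d9:0 ⇒ 18.
Leveled (T100@1, T101@1, T102@2, T104@2, T106@1, T103@6, T105@3): d1:9  d2:9  d3:9  d4:9  d5:5  d6:5  d7:5  d8:5  d9:5 ⇒ 9.
Reduction 18 − 9 = 9.

9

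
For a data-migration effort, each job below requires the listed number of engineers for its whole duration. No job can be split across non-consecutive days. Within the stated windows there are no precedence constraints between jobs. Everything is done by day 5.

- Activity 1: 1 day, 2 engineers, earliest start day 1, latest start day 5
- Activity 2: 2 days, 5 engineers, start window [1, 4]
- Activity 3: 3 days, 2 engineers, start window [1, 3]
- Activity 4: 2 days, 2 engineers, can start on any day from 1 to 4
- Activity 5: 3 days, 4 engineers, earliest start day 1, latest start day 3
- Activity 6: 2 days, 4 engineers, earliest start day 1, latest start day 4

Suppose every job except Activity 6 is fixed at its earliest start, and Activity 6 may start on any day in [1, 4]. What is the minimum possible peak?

Activity 6@1: d1:19  d2:17  d3:6  d4:0  d5:0 → peak 19
Activity 6@2: d1:15  d2:17  d3:10  d4:0  d5:0 → peak 17
Activity 6@3: d1:15  d2:13  d3:10  d4:4  d5:0 → peak 15
Activity 6@4: d1:15  d2:13  d3:6  d4:4  d5:4 → peak 15
Best is Activity 6@3, peak 15.

15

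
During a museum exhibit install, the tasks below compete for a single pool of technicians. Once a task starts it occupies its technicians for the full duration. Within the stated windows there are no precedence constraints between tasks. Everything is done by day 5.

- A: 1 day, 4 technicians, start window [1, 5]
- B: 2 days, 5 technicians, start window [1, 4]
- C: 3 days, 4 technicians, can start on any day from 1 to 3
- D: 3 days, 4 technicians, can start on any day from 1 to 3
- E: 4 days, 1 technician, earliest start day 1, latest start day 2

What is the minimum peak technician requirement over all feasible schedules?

Early-start (A@1, B@1, C@1, D@1, E@1) gives peak 18: d1:18  d2:14  d3:9  d4:1  d5:0.
Shift C→3, D→3, E→2.
Schedule A@1, B@1, C@3, D@3, E@2: d1:9  d2:6  d3:9  d4:9  d5:9 — peak 9.
Total technician-days = 42 over 5 days ⇒ peak ≥ ⌈42/5⌉ = 9, so 9 is optimal.

9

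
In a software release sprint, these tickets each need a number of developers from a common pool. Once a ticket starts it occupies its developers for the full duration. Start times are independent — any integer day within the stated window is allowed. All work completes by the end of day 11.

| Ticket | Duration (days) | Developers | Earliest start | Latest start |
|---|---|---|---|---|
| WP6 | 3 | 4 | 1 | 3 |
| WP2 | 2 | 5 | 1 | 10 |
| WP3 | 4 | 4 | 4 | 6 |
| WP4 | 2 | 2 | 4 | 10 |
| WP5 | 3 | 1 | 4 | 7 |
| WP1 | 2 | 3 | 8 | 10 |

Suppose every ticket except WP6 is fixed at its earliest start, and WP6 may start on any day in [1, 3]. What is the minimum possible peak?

WP6@1: d1:9  d2:9  d3:4  d4:7  d5:7  d6:5  d7:4  d8:3  d9:3  d10:0  d11:0 → peak 9
WP6@2: d1:5  d2:9  d3:4  d4:11  d5:7  d6:5  d7:4  d8:3  d9:3  d10:0  d11:0 → peak 11
WP6@3: d1:5  d2:5  d3:4  d4:11  d5:11  d6:5  d7:4  d8:3  d9:3  d10:0  d11:0 → peak 11
Best is WP6@1, peak 9.

9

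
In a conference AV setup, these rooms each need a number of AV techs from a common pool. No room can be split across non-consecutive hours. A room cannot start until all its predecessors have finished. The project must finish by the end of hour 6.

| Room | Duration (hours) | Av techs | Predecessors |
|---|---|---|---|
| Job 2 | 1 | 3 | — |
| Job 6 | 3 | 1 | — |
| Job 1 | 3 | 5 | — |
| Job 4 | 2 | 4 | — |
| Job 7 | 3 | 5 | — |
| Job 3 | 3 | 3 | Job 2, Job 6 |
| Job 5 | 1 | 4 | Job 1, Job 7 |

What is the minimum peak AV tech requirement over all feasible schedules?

Early-start (Job 2@1, Job 6@1, Job 1@1, Job 4@1, Job 7@1, Job 3@4, Job 5@4) gives peak 18: h1:18  h2:15  h3:11  h4:7  h5:3  h6:3.
Shift Job 4→5, Job 7→2, Job 5→5.
Schedule Job 2@1, Job 6@1, Job 1@1, Job 4@5, Job 7@2, Job 3@4, Job 5@5: h1:9  h2:11  h3:11  h4:8  h5:11  h6:7 — peak 11.

11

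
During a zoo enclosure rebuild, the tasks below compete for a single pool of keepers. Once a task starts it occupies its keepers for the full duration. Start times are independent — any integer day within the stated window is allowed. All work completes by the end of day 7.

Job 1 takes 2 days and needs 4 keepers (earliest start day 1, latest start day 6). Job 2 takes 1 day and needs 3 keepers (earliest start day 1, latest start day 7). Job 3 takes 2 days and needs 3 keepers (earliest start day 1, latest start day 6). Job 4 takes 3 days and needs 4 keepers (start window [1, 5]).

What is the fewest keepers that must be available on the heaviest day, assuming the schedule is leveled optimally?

Early-start (Job 1@1, Job 2@1, Job 3@1, Job 4@1) gives peak 14: d1:14  d2:11  d3:4  d4:0  d5:0  d6:0  d7:0.
Shift Job 2→3, Job 3→3, Job 4→5.
Schedule Job 1@1, Job 2@3, Job 3@3, Job 4@5: d1:4  d2:4  d3:6  d4:3  d5:4  d6:4  d7:4 — peak 6.

6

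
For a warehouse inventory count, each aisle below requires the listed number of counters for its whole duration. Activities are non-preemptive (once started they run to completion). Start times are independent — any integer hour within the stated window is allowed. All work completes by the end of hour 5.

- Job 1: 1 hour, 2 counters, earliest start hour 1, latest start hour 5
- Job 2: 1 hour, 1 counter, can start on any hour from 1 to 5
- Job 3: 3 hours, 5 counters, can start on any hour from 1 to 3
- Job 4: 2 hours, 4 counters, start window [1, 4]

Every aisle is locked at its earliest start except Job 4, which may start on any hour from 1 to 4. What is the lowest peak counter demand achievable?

Job 4@1: h1:12  h2:9  h3:5  h4:0  h5:0 → peak 12
Job 4@2: h1:8  h2:9  h3:9  h4:0  h5:0 → peak 9
Job 4@3: h1:8  h2:5  h3:9  h4:4  h5:0 → peak 9
Job 4@4: h1:8  h2:5  h3:5  h4:4  h5:4 → peak 8
Best is Job 4@4, peak 8.

8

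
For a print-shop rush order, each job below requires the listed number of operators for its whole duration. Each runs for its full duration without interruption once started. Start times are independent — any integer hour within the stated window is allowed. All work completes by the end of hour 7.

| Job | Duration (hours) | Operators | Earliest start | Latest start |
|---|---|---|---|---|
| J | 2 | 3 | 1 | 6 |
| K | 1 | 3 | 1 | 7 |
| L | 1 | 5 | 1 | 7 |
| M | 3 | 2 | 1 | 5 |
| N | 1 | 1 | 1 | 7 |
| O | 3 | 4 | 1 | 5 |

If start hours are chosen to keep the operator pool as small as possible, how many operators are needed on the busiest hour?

5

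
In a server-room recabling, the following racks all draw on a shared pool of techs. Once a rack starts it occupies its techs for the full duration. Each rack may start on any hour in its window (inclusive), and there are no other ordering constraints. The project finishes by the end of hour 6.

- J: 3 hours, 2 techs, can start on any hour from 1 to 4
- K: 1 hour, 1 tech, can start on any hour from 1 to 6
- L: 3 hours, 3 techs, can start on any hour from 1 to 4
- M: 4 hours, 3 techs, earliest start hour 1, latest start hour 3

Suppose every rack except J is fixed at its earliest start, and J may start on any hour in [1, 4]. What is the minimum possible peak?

7

J@1: h1:9  h2:8  h3:8  h4:3  h5:0  h6:0 → peak 9
J@2: h1:7  h2:8  h3:8  h4:5  h5:0  h6:0 → peak 8
J@3: h1:7  h2:6  h3:8  h4:5  h5:2  h6:0 → peak 8
J@4: h1:7  h2:6  h3:6  h4:5  h5:2  h6:2 → peak 7
Best is J@4, peak 7.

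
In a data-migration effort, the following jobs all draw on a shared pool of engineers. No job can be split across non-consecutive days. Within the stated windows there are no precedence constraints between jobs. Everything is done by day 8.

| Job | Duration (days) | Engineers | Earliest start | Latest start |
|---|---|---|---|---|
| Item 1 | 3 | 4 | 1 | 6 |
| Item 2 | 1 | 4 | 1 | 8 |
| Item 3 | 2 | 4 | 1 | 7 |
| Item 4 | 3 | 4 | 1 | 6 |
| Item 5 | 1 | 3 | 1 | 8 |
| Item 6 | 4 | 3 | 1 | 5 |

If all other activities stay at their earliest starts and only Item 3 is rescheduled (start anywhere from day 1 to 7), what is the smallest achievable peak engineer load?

Item 3@1: d1:22  d2:15  d3:11  d4:3  d5:0  d6:0  d7:0  d8:0 → peak 22
Item 3@2: d1:18  d2:15  d3:15  d4:3  d5:0  d6:0  d7:0  d8:0 → peak 18
Item 3@3: d1:18  d2:11  d3:15  d4:7  d5:0  d6:0  d7:0  d8:0 → peak 18
Item 3@4: d1:18  d2:11  d3:11  d4:7  d5:4  d6:0  d7:0  d8:0 → peak 18
Item 3@5: d1:18  d2:11  d3:11  d4:3  d5:4  d6:4  d7:0  d8:0 → peak 18
Item 3@6: d1:18  d2:11  d3:11  d4:3  d5:0  d6:4  d7:4  d8:0 → peak 18
Item 3@7: d1:18  d2:11  d3:11  d4:3  d5:0  d6:0  d7:4  d8:4 → peak 18
Best is Item 3@2, peak 18.

18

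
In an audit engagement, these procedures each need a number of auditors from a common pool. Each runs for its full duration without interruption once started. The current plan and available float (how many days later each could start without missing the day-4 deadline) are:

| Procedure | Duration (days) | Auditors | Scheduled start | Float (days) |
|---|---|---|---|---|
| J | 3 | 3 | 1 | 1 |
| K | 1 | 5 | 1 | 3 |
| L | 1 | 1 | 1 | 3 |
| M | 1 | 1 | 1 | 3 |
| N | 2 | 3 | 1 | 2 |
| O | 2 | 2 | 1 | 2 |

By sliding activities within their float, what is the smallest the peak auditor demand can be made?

7

Early-start (J@1, K@1, L@1, M@1, N@1, O@1) gives peak 15: d1:15  d2:8  d3:3  d4:0.
Shift K→4, M→2, O→3.
Schedule J@1, K@4, L@1, M@2, N@1, O@3: d1:7  d2:7  d3:5  d4:7 — peak 7.
Total auditor-days = 26 over 4 days ⇒ peak ≥ ⌈26/4⌉ = 7, so 7 is optimal.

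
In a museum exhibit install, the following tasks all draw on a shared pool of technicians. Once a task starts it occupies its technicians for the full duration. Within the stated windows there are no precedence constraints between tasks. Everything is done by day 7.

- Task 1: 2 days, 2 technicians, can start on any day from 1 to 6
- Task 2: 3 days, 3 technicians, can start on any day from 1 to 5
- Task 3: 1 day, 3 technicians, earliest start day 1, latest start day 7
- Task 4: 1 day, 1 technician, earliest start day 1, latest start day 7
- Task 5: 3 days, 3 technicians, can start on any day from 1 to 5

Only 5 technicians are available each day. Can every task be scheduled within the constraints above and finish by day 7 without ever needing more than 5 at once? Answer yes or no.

Schedule Task 1@1, Task 2@1, Task 3@4, Task 4@3, Task 5@5: d1:5  d2:5  d3:4  d4:3  d5:3  d6:3  d7:3 — peak 5 ≤ 5.

yes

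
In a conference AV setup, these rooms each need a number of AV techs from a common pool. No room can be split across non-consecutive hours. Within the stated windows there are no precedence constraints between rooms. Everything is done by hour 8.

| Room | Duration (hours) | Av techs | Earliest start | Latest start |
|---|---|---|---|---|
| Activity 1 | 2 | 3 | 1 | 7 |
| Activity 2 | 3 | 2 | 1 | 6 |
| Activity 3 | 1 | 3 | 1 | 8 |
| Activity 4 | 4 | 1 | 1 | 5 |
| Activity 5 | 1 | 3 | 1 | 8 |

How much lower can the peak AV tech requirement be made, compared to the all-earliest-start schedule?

9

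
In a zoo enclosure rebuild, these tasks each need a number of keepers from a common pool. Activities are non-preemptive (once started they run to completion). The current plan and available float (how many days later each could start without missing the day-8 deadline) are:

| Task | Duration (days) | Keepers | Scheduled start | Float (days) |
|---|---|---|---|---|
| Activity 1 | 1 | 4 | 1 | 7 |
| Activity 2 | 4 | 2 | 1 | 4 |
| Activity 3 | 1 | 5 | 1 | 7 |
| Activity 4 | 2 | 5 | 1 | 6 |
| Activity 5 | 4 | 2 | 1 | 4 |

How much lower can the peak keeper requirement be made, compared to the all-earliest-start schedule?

13

Early-start peak: d1:18  d2:9  d3:4  d4:4  d5:0  d6:0  d7:0  d8:0 ⇒ 18.
Leveled (Activity 1@1, Activity 2@2, Activity 3@6, Activity 4@7, Activity 5@2): d1:4  d2:4  d3:4  d4:4  d5:4  d6:5  d7:5  d8:5 ⇒ 5.
Reduction 18 − 5 = 13.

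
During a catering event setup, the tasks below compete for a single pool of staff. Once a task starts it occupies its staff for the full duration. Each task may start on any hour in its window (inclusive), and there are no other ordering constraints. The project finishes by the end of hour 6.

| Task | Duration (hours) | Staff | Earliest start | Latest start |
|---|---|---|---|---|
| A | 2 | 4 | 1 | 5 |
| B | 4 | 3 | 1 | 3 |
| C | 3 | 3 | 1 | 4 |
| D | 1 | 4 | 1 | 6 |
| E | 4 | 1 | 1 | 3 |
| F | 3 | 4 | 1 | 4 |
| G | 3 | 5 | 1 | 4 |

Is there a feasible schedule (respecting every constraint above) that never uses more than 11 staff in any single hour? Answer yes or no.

The minimum achievable peak is 12; 11 < 12, so no feasible schedule stays within the cap.

no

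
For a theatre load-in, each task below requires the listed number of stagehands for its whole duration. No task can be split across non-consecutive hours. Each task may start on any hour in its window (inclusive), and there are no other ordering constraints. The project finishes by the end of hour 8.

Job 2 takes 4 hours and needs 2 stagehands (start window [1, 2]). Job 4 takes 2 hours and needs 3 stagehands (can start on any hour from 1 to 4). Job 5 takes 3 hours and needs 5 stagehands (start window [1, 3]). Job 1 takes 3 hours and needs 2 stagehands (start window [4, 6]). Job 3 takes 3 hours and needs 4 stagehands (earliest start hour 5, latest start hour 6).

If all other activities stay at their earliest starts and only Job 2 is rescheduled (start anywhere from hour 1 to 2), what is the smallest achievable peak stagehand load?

10

Job 2@1: h1:10  h2:10  h3:7  h4:4  h5:6  h6:6  h7:4  h8:0 → peak 10
Job 2@2: h1:8  h2:10  h3:7  h4:4  h5:8  h6:6  h7:4  h8:0 → peak 10
Best is Job 2@1, peak 10.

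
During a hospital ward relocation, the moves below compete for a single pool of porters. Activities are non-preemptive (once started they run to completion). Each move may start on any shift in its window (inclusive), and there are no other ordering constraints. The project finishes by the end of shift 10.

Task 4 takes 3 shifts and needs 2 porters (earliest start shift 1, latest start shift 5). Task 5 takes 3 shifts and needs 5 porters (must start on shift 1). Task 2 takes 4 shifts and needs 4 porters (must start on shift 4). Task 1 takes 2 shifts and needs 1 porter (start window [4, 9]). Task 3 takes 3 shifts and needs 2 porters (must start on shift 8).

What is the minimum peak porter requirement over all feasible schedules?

Early-start (Task 4@1, Task 5@1, Task 2@4, Task 1@4, Task 3@8) gives peak 7: s1:7  s2:7  s3:7  s4:5  s5:5  s6:4  s7:4  s8:2  s9:2  s10:2.
Shift Task 4→4, Task 1→7.
Schedule Task 4@4, Task 5@1, Task 2@4, Task 1@7, Task 3@8: s1:5  s2:5  s3:5  s4:6  s5:6  s6:6  s7:5  s8:3  s9:2  s10:2 — peak 6.

6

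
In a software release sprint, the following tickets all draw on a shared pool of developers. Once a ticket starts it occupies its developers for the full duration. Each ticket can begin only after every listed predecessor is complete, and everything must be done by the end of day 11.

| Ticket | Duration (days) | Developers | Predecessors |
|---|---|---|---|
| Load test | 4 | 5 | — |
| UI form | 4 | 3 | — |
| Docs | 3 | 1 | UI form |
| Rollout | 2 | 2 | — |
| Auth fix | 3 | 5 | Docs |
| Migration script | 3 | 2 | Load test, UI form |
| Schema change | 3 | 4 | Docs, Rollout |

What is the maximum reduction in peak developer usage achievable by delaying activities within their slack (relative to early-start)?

Early-start peak: d1:10  d2:10  d3:8  d4:8  d5:3  d6:3  d7:3  d8:9  d9:9  d10:9  d11:0 ⇒ 10.
Leveled (Load test@1, UI form@1, Docs@5, Rollout@5, Auth fix@8, Migration script@5, Schema change@8): d1:8  d2:8  d3:8  d4:8  d5:5  d6:5  d7:3  d8:9  d9:9  d10:9  d11:0 ⇒ 9.
Reduction 10 − 9 = 1.

1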